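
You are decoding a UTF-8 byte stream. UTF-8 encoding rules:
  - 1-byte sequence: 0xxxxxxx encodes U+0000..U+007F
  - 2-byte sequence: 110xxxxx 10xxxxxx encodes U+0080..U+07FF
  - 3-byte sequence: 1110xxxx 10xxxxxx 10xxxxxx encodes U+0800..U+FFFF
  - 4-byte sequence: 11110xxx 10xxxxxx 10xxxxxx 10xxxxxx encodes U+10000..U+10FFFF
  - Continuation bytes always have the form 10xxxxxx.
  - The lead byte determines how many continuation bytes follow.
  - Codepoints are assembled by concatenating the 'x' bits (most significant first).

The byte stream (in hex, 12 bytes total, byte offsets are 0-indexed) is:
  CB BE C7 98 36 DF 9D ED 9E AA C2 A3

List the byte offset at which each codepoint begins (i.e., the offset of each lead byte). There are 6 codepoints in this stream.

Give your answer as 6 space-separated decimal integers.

Byte[0]=CB: 2-byte lead, need 1 cont bytes. acc=0xB
Byte[1]=BE: continuation. acc=(acc<<6)|0x3E=0x2FE
Completed: cp=U+02FE (starts at byte 0)
Byte[2]=C7: 2-byte lead, need 1 cont bytes. acc=0x7
Byte[3]=98: continuation. acc=(acc<<6)|0x18=0x1D8
Completed: cp=U+01D8 (starts at byte 2)
Byte[4]=36: 1-byte ASCII. cp=U+0036
Byte[5]=DF: 2-byte lead, need 1 cont bytes. acc=0x1F
Byte[6]=9D: continuation. acc=(acc<<6)|0x1D=0x7DD
Completed: cp=U+07DD (starts at byte 5)
Byte[7]=ED: 3-byte lead, need 2 cont bytes. acc=0xD
Byte[8]=9E: continuation. acc=(acc<<6)|0x1E=0x35E
Byte[9]=AA: continuation. acc=(acc<<6)|0x2A=0xD7AA
Completed: cp=U+D7AA (starts at byte 7)
Byte[10]=C2: 2-byte lead, need 1 cont bytes. acc=0x2
Byte[11]=A3: continuation. acc=(acc<<6)|0x23=0xA3
Completed: cp=U+00A3 (starts at byte 10)

Answer: 0 2 4 5 7 10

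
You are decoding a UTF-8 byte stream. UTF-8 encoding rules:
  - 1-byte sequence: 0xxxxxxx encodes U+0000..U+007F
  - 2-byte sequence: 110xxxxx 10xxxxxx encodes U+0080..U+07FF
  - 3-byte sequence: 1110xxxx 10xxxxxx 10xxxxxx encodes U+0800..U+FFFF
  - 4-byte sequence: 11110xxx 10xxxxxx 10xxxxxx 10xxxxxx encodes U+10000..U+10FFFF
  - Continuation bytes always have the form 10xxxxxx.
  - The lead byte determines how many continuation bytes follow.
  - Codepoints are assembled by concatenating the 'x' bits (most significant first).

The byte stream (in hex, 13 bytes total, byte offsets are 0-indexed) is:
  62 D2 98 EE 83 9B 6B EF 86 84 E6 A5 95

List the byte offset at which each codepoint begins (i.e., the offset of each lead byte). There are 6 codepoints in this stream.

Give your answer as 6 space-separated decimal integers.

Byte[0]=62: 1-byte ASCII. cp=U+0062
Byte[1]=D2: 2-byte lead, need 1 cont bytes. acc=0x12
Byte[2]=98: continuation. acc=(acc<<6)|0x18=0x498
Completed: cp=U+0498 (starts at byte 1)
Byte[3]=EE: 3-byte lead, need 2 cont bytes. acc=0xE
Byte[4]=83: continuation. acc=(acc<<6)|0x03=0x383
Byte[5]=9B: continuation. acc=(acc<<6)|0x1B=0xE0DB
Completed: cp=U+E0DB (starts at byte 3)
Byte[6]=6B: 1-byte ASCII. cp=U+006B
Byte[7]=EF: 3-byte lead, need 2 cont bytes. acc=0xF
Byte[8]=86: continuation. acc=(acc<<6)|0x06=0x3C6
Byte[9]=84: continuation. acc=(acc<<6)|0x04=0xF184
Completed: cp=U+F184 (starts at byte 7)
Byte[10]=E6: 3-byte lead, need 2 cont bytes. acc=0x6
Byte[11]=A5: continuation. acc=(acc<<6)|0x25=0x1A5
Byte[12]=95: continuation. acc=(acc<<6)|0x15=0x6955
Completed: cp=U+6955 (starts at byte 10)

Answer: 0 1 3 6 7 10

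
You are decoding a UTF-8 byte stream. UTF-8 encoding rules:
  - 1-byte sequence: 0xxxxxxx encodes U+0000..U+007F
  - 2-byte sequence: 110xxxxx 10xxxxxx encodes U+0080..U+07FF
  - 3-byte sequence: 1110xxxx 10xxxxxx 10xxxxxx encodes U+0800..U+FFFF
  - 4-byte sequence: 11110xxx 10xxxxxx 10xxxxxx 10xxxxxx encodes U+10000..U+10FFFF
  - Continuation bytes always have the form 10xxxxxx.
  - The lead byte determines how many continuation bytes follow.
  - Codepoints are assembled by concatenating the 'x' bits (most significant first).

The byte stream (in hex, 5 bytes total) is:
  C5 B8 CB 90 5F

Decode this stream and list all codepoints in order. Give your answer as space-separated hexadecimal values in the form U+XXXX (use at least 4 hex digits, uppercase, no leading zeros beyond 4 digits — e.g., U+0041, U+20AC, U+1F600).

Byte[0]=C5: 2-byte lead, need 1 cont bytes. acc=0x5
Byte[1]=B8: continuation. acc=(acc<<6)|0x38=0x178
Completed: cp=U+0178 (starts at byte 0)
Byte[2]=CB: 2-byte lead, need 1 cont bytes. acc=0xB
Byte[3]=90: continuation. acc=(acc<<6)|0x10=0x2D0
Completed: cp=U+02D0 (starts at byte 2)
Byte[4]=5F: 1-byte ASCII. cp=U+005F

Answer: U+0178 U+02D0 U+005F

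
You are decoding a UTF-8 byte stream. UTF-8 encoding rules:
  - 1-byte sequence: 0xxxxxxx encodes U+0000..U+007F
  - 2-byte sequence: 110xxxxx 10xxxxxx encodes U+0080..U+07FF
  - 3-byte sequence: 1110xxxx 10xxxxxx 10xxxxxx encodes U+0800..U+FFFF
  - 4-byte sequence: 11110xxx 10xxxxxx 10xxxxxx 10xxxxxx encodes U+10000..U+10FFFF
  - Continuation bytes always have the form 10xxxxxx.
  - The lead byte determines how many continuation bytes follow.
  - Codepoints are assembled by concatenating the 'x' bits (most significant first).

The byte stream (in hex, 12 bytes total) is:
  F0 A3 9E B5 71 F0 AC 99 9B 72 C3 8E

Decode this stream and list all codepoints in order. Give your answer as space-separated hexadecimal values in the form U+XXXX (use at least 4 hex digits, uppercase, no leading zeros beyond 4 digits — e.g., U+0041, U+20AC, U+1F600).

Byte[0]=F0: 4-byte lead, need 3 cont bytes. acc=0x0
Byte[1]=A3: continuation. acc=(acc<<6)|0x23=0x23
Byte[2]=9E: continuation. acc=(acc<<6)|0x1E=0x8DE
Byte[3]=B5: continuation. acc=(acc<<6)|0x35=0x237B5
Completed: cp=U+237B5 (starts at byte 0)
Byte[4]=71: 1-byte ASCII. cp=U+0071
Byte[5]=F0: 4-byte lead, need 3 cont bytes. acc=0x0
Byte[6]=AC: continuation. acc=(acc<<6)|0x2C=0x2C
Byte[7]=99: continuation. acc=(acc<<6)|0x19=0xB19
Byte[8]=9B: continuation. acc=(acc<<6)|0x1B=0x2C65B
Completed: cp=U+2C65B (starts at byte 5)
Byte[9]=72: 1-byte ASCII. cp=U+0072
Byte[10]=C3: 2-byte lead, need 1 cont bytes. acc=0x3
Byte[11]=8E: continuation. acc=(acc<<6)|0x0E=0xCE
Completed: cp=U+00CE (starts at byte 10)

Answer: U+237B5 U+0071 U+2C65B U+0072 U+00CE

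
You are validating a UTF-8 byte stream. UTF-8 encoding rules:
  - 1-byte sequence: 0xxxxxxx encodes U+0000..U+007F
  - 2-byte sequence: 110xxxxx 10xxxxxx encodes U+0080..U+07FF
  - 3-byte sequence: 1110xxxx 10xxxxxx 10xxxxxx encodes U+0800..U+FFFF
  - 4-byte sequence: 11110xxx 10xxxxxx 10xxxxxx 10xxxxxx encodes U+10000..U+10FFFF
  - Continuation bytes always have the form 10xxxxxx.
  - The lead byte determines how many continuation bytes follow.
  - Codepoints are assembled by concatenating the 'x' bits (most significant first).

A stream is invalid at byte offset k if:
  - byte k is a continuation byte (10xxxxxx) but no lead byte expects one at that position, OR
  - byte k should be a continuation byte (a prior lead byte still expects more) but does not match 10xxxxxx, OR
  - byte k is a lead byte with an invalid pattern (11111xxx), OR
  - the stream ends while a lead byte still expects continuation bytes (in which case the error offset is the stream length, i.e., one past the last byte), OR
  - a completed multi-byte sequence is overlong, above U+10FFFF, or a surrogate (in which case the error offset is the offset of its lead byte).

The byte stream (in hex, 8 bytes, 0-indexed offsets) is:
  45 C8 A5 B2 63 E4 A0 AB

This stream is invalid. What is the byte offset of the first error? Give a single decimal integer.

Byte[0]=45: 1-byte ASCII. cp=U+0045
Byte[1]=C8: 2-byte lead, need 1 cont bytes. acc=0x8
Byte[2]=A5: continuation. acc=(acc<<6)|0x25=0x225
Completed: cp=U+0225 (starts at byte 1)
Byte[3]=B2: INVALID lead byte (not 0xxx/110x/1110/11110)

Answer: 3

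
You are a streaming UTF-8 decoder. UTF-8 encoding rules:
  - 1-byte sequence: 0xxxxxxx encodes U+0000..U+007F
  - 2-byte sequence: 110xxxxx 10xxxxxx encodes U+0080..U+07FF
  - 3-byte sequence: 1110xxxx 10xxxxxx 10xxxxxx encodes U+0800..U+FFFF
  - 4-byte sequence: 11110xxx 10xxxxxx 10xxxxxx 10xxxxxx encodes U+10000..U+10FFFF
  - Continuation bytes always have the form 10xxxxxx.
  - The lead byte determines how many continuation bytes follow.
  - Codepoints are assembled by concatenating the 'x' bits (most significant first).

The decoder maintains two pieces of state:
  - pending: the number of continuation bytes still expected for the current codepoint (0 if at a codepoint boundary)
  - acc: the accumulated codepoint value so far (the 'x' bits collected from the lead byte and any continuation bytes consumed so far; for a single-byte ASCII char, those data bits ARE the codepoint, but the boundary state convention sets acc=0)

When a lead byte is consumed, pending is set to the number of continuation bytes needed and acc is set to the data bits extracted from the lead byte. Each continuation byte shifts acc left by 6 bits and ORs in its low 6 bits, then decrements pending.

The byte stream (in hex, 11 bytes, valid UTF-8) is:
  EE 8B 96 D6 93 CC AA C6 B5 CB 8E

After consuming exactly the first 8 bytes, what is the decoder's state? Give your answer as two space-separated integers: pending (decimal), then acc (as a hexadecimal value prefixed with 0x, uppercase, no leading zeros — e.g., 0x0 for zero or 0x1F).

Byte[0]=EE: 3-byte lead. pending=2, acc=0xE
Byte[1]=8B: continuation. acc=(acc<<6)|0x0B=0x38B, pending=1
Byte[2]=96: continuation. acc=(acc<<6)|0x16=0xE2D6, pending=0
Byte[3]=D6: 2-byte lead. pending=1, acc=0x16
Byte[4]=93: continuation. acc=(acc<<6)|0x13=0x593, pending=0
Byte[5]=CC: 2-byte lead. pending=1, acc=0xC
Byte[6]=AA: continuation. acc=(acc<<6)|0x2A=0x32A, pending=0
Byte[7]=C6: 2-byte lead. pending=1, acc=0x6

Answer: 1 0x6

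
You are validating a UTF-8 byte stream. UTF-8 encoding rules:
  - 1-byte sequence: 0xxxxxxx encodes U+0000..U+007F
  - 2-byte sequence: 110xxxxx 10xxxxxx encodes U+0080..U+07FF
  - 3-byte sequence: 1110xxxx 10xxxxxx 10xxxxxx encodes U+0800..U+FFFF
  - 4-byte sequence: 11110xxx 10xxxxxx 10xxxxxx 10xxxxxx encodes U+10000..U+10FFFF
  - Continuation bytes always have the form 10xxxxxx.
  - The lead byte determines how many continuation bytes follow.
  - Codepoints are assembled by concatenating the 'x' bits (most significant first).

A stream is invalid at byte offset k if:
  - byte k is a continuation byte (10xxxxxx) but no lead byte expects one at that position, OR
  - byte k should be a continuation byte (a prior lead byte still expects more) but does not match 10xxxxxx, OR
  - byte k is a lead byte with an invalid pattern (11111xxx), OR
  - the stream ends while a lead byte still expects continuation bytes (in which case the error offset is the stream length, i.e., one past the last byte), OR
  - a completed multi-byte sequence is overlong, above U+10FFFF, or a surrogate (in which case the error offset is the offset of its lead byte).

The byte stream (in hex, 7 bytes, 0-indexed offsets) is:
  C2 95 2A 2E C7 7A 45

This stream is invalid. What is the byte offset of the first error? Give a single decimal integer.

Byte[0]=C2: 2-byte lead, need 1 cont bytes. acc=0x2
Byte[1]=95: continuation. acc=(acc<<6)|0x15=0x95
Completed: cp=U+0095 (starts at byte 0)
Byte[2]=2A: 1-byte ASCII. cp=U+002A
Byte[3]=2E: 1-byte ASCII. cp=U+002E
Byte[4]=C7: 2-byte lead, need 1 cont bytes. acc=0x7
Byte[5]=7A: expected 10xxxxxx continuation. INVALID

Answer: 5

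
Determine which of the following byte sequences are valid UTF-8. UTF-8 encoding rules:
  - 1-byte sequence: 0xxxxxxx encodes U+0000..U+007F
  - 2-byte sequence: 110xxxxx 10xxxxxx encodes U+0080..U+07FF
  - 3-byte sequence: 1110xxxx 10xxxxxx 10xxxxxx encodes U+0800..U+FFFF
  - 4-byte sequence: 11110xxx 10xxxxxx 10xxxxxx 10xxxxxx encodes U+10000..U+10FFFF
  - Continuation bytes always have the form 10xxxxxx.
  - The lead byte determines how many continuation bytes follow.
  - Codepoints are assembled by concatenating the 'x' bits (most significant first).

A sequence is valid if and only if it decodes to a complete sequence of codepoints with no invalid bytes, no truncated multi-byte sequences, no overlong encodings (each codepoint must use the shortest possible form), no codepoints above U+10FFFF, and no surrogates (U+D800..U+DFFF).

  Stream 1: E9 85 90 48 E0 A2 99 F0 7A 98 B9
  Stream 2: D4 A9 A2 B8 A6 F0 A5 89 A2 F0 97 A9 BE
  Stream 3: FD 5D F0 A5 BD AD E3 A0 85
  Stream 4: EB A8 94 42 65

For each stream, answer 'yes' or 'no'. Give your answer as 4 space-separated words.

Stream 1: error at byte offset 8. INVALID
Stream 2: error at byte offset 2. INVALID
Stream 3: error at byte offset 0. INVALID
Stream 4: decodes cleanly. VALID

Answer: no no no yes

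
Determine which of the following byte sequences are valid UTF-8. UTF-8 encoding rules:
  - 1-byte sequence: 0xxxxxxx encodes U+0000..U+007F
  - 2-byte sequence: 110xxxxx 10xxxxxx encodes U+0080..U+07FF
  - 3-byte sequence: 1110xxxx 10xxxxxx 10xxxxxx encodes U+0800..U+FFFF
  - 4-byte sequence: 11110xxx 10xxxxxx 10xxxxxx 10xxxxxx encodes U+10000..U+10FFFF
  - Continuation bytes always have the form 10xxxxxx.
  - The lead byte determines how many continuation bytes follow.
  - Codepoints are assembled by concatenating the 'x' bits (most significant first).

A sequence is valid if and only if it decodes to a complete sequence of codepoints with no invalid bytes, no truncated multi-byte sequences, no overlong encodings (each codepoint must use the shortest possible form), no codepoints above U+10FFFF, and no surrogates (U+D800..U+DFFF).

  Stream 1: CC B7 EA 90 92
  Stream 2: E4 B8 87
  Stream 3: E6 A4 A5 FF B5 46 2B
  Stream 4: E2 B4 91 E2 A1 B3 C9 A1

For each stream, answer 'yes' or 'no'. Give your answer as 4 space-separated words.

Answer: yes yes no yes

Derivation:
Stream 1: decodes cleanly. VALID
Stream 2: decodes cleanly. VALID
Stream 3: error at byte offset 3. INVALID
Stream 4: decodes cleanly. VALID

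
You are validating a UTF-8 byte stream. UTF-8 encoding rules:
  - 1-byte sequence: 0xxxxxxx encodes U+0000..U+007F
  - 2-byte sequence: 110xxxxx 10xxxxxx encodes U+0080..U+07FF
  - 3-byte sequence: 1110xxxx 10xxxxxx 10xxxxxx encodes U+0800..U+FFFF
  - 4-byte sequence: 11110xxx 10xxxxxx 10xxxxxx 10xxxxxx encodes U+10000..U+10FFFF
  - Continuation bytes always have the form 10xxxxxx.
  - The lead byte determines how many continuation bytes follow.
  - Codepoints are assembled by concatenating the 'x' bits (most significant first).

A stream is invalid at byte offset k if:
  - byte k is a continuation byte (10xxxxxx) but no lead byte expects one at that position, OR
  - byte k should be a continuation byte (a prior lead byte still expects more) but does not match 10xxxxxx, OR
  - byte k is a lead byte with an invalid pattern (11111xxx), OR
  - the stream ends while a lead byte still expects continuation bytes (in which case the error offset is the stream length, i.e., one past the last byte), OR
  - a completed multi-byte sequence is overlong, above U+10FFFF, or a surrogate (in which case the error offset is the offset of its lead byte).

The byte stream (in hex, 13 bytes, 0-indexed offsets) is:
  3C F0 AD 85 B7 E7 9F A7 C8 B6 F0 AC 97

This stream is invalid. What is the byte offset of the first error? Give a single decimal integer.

Answer: 13

Derivation:
Byte[0]=3C: 1-byte ASCII. cp=U+003C
Byte[1]=F0: 4-byte lead, need 3 cont bytes. acc=0x0
Byte[2]=AD: continuation. acc=(acc<<6)|0x2D=0x2D
Byte[3]=85: continuation. acc=(acc<<6)|0x05=0xB45
Byte[4]=B7: continuation. acc=(acc<<6)|0x37=0x2D177
Completed: cp=U+2D177 (starts at byte 1)
Byte[5]=E7: 3-byte lead, need 2 cont bytes. acc=0x7
Byte[6]=9F: continuation. acc=(acc<<6)|0x1F=0x1DF
Byte[7]=A7: continuation. acc=(acc<<6)|0x27=0x77E7
Completed: cp=U+77E7 (starts at byte 5)
Byte[8]=C8: 2-byte lead, need 1 cont bytes. acc=0x8
Byte[9]=B6: continuation. acc=(acc<<6)|0x36=0x236
Completed: cp=U+0236 (starts at byte 8)
Byte[10]=F0: 4-byte lead, need 3 cont bytes. acc=0x0
Byte[11]=AC: continuation. acc=(acc<<6)|0x2C=0x2C
Byte[12]=97: continuation. acc=(acc<<6)|0x17=0xB17
Byte[13]: stream ended, expected continuation. INVALID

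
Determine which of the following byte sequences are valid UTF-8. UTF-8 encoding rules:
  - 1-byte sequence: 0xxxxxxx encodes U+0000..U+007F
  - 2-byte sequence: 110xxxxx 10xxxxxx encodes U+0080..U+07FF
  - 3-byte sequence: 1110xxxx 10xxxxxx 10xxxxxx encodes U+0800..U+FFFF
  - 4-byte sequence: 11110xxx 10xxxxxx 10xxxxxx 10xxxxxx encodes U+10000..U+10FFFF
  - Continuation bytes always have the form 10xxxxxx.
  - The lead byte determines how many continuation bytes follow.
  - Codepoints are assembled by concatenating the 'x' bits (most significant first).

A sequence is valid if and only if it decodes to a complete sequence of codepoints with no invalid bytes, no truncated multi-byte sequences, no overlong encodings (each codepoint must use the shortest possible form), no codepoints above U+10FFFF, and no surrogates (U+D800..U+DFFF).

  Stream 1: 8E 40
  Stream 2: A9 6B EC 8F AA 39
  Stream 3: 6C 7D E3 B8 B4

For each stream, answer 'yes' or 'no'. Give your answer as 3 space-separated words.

Answer: no no yes

Derivation:
Stream 1: error at byte offset 0. INVALID
Stream 2: error at byte offset 0. INVALID
Stream 3: decodes cleanly. VALID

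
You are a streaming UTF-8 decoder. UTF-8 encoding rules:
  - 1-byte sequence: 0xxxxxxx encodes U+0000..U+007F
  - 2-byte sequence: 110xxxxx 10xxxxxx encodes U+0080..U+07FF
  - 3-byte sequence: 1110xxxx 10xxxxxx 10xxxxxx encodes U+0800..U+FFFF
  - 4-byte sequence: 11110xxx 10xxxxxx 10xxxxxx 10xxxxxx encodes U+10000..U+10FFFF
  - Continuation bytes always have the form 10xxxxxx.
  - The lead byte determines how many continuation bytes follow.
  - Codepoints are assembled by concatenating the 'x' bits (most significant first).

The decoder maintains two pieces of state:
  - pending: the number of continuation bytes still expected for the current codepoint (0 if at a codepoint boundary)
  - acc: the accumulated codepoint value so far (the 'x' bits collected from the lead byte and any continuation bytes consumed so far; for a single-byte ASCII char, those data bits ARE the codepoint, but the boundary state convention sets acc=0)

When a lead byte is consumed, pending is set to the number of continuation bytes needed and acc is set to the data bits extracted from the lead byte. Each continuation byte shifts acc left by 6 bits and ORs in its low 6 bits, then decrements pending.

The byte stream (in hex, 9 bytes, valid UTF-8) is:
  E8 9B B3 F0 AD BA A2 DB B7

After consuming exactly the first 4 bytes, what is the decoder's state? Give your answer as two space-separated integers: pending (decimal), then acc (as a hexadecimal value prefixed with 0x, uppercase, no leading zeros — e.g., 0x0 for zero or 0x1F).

Answer: 3 0x0

Derivation:
Byte[0]=E8: 3-byte lead. pending=2, acc=0x8
Byte[1]=9B: continuation. acc=(acc<<6)|0x1B=0x21B, pending=1
Byte[2]=B3: continuation. acc=(acc<<6)|0x33=0x86F3, pending=0
Byte[3]=F0: 4-byte lead. pending=3, acc=0x0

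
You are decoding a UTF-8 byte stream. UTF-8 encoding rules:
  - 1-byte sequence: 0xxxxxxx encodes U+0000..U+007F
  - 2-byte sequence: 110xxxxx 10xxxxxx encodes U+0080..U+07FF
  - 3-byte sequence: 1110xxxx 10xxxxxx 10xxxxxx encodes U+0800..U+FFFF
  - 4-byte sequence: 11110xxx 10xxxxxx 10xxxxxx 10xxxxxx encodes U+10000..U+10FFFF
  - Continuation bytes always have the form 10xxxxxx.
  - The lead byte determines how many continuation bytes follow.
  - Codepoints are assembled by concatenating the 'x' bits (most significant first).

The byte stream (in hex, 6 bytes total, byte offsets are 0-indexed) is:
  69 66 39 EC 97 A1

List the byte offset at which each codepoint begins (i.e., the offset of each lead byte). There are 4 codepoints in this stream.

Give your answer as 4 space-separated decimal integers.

Byte[0]=69: 1-byte ASCII. cp=U+0069
Byte[1]=66: 1-byte ASCII. cp=U+0066
Byte[2]=39: 1-byte ASCII. cp=U+0039
Byte[3]=EC: 3-byte lead, need 2 cont bytes. acc=0xC
Byte[4]=97: continuation. acc=(acc<<6)|0x17=0x317
Byte[5]=A1: continuation. acc=(acc<<6)|0x21=0xC5E1
Completed: cp=U+C5E1 (starts at byte 3)

Answer: 0 1 2 3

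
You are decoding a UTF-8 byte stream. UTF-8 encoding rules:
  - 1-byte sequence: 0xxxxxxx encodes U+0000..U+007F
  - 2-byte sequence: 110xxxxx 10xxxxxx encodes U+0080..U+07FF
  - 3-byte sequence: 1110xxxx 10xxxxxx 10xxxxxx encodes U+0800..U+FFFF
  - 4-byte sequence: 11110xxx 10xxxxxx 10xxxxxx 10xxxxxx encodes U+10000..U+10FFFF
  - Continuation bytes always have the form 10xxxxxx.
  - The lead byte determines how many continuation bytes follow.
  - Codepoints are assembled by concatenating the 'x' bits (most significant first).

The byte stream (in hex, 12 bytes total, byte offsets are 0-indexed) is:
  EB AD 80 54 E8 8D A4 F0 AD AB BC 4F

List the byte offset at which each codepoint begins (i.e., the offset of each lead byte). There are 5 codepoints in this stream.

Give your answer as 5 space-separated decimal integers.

Byte[0]=EB: 3-byte lead, need 2 cont bytes. acc=0xB
Byte[1]=AD: continuation. acc=(acc<<6)|0x2D=0x2ED
Byte[2]=80: continuation. acc=(acc<<6)|0x00=0xBB40
Completed: cp=U+BB40 (starts at byte 0)
Byte[3]=54: 1-byte ASCII. cp=U+0054
Byte[4]=E8: 3-byte lead, need 2 cont bytes. acc=0x8
Byte[5]=8D: continuation. acc=(acc<<6)|0x0D=0x20D
Byte[6]=A4: continuation. acc=(acc<<6)|0x24=0x8364
Completed: cp=U+8364 (starts at byte 4)
Byte[7]=F0: 4-byte lead, need 3 cont bytes. acc=0x0
Byte[8]=AD: continuation. acc=(acc<<6)|0x2D=0x2D
Byte[9]=AB: continuation. acc=(acc<<6)|0x2B=0xB6B
Byte[10]=BC: continuation. acc=(acc<<6)|0x3C=0x2DAFC
Completed: cp=U+2DAFC (starts at byte 7)
Byte[11]=4F: 1-byte ASCII. cp=U+004F

Answer: 0 3 4 7 11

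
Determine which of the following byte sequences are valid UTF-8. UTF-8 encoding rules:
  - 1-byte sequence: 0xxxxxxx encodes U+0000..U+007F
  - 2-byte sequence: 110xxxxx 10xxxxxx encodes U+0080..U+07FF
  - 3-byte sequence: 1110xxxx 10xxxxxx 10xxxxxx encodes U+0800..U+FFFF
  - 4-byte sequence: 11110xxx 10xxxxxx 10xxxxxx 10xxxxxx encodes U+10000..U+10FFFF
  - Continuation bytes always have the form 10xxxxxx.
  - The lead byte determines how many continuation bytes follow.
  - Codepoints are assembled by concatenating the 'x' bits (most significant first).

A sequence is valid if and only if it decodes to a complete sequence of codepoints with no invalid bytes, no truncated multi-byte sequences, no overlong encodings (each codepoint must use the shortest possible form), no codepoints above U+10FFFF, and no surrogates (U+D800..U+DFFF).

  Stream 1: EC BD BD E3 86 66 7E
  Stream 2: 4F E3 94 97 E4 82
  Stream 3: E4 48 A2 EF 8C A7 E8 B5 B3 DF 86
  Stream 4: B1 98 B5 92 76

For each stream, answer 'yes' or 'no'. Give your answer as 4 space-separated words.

Answer: no no no no

Derivation:
Stream 1: error at byte offset 5. INVALID
Stream 2: error at byte offset 6. INVALID
Stream 3: error at byte offset 1. INVALID
Stream 4: error at byte offset 0. INVALID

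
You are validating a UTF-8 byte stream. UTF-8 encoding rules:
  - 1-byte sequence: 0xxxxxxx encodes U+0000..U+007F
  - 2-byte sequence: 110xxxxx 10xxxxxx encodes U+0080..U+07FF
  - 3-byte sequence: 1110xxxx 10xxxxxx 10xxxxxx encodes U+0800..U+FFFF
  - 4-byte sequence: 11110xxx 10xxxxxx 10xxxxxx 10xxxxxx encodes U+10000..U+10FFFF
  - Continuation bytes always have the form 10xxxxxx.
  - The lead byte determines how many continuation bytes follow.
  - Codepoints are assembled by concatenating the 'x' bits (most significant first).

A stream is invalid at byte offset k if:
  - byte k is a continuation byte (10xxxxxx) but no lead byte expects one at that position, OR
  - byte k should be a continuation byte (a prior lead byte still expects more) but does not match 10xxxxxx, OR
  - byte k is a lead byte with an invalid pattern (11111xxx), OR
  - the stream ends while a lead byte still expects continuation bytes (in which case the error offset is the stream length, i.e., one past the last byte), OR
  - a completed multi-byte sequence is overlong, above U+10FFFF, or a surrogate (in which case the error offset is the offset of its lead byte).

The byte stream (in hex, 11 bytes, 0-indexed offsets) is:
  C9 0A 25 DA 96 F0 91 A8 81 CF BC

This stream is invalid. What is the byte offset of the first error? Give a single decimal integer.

Byte[0]=C9: 2-byte lead, need 1 cont bytes. acc=0x9
Byte[1]=0A: expected 10xxxxxx continuation. INVALID

Answer: 1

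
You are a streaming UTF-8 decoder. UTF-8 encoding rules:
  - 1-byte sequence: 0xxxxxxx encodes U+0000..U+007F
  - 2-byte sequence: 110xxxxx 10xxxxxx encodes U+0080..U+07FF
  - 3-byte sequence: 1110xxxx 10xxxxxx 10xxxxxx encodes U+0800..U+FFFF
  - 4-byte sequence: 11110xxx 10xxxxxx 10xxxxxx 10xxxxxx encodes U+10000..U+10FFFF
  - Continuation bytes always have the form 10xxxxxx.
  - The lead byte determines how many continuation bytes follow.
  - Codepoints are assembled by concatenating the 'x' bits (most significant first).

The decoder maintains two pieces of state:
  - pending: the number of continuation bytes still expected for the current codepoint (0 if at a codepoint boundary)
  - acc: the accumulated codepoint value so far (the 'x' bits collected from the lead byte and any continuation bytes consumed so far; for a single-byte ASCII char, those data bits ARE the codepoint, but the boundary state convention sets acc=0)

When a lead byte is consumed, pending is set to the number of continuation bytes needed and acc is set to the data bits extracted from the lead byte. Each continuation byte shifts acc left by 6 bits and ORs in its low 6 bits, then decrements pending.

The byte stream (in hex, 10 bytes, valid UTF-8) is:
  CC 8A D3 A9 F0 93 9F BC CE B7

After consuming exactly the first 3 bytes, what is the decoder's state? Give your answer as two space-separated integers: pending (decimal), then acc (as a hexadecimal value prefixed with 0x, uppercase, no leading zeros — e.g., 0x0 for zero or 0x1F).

Byte[0]=CC: 2-byte lead. pending=1, acc=0xC
Byte[1]=8A: continuation. acc=(acc<<6)|0x0A=0x30A, pending=0
Byte[2]=D3: 2-byte lead. pending=1, acc=0x13

Answer: 1 0x13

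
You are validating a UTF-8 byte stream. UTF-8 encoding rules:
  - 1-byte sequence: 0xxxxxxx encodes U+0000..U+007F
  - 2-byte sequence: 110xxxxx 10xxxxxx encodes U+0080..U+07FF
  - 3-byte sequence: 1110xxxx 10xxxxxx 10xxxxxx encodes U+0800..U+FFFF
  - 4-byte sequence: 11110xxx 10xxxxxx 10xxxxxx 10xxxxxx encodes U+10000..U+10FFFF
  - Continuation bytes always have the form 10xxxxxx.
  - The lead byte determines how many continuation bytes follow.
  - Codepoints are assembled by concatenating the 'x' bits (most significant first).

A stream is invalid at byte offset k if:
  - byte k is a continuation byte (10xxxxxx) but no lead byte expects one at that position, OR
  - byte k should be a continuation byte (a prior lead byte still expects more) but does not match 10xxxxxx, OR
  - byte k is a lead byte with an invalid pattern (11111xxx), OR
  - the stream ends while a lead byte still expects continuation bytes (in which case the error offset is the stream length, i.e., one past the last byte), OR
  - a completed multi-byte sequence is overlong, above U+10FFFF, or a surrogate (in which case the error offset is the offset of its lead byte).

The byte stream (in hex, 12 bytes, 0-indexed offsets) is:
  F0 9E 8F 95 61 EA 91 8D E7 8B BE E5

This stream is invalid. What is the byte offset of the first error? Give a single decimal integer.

Byte[0]=F0: 4-byte lead, need 3 cont bytes. acc=0x0
Byte[1]=9E: continuation. acc=(acc<<6)|0x1E=0x1E
Byte[2]=8F: continuation. acc=(acc<<6)|0x0F=0x78F
Byte[3]=95: continuation. acc=(acc<<6)|0x15=0x1E3D5
Completed: cp=U+1E3D5 (starts at byte 0)
Byte[4]=61: 1-byte ASCII. cp=U+0061
Byte[5]=EA: 3-byte lead, need 2 cont bytes. acc=0xA
Byte[6]=91: continuation. acc=(acc<<6)|0x11=0x291
Byte[7]=8D: continuation. acc=(acc<<6)|0x0D=0xA44D
Completed: cp=U+A44D (starts at byte 5)
Byte[8]=E7: 3-byte lead, need 2 cont bytes. acc=0x7
Byte[9]=8B: continuation. acc=(acc<<6)|0x0B=0x1CB
Byte[10]=BE: continuation. acc=(acc<<6)|0x3E=0x72FE
Completed: cp=U+72FE (starts at byte 8)
Byte[11]=E5: 3-byte lead, need 2 cont bytes. acc=0x5
Byte[12]: stream ended, expected continuation. INVALID

Answer: 12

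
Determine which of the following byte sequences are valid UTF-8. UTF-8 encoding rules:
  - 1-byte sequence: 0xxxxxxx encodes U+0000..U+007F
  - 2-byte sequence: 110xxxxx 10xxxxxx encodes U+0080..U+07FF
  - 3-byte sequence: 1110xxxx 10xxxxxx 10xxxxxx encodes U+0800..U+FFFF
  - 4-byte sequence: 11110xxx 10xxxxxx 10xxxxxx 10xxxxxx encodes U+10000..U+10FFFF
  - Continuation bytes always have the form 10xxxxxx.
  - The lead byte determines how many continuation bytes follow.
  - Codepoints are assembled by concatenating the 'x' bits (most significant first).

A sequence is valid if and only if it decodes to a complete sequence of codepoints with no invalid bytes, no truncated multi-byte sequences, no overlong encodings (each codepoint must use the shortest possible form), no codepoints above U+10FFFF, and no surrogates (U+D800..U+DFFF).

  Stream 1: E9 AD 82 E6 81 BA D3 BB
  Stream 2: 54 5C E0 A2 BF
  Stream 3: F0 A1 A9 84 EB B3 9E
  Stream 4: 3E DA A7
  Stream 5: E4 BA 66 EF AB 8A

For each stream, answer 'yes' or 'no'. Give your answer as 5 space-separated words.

Stream 1: decodes cleanly. VALID
Stream 2: decodes cleanly. VALID
Stream 3: decodes cleanly. VALID
Stream 4: decodes cleanly. VALID
Stream 5: error at byte offset 2. INVALID

Answer: yes yes yes yes no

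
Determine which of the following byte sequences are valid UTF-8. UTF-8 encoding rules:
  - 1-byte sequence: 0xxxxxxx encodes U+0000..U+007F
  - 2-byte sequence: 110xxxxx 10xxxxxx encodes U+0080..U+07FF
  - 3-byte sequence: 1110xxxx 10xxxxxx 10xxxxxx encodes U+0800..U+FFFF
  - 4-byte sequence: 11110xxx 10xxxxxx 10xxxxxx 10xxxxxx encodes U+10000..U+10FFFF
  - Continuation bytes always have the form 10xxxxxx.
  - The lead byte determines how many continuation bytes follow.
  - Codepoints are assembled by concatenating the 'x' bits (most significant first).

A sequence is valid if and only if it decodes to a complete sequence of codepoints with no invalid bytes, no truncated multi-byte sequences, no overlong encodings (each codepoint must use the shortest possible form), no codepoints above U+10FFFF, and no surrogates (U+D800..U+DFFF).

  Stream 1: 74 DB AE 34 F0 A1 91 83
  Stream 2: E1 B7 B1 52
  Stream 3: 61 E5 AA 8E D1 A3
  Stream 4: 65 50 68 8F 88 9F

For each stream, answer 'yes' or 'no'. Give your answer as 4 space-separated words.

Answer: yes yes yes no

Derivation:
Stream 1: decodes cleanly. VALID
Stream 2: decodes cleanly. VALID
Stream 3: decodes cleanly. VALID
Stream 4: error at byte offset 3. INVALID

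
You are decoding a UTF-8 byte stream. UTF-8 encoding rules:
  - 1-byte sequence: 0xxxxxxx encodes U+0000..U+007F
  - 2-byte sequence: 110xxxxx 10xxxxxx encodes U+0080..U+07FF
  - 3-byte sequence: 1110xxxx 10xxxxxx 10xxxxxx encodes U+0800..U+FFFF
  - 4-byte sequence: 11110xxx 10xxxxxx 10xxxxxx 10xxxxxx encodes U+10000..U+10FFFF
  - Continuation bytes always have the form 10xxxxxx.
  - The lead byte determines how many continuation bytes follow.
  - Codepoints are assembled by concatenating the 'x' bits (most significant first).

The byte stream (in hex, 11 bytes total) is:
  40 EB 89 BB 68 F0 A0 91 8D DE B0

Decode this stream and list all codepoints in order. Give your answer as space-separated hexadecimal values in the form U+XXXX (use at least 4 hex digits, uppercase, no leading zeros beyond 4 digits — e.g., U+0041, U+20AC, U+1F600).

Answer: U+0040 U+B27B U+0068 U+2044D U+07B0

Derivation:
Byte[0]=40: 1-byte ASCII. cp=U+0040
Byte[1]=EB: 3-byte lead, need 2 cont bytes. acc=0xB
Byte[2]=89: continuation. acc=(acc<<6)|0x09=0x2C9
Byte[3]=BB: continuation. acc=(acc<<6)|0x3B=0xB27B
Completed: cp=U+B27B (starts at byte 1)
Byte[4]=68: 1-byte ASCII. cp=U+0068
Byte[5]=F0: 4-byte lead, need 3 cont bytes. acc=0x0
Byte[6]=A0: continuation. acc=(acc<<6)|0x20=0x20
Byte[7]=91: continuation. acc=(acc<<6)|0x11=0x811
Byte[8]=8D: continuation. acc=(acc<<6)|0x0D=0x2044D
Completed: cp=U+2044D (starts at byte 5)
Byte[9]=DE: 2-byte lead, need 1 cont bytes. acc=0x1E
Byte[10]=B0: continuation. acc=(acc<<6)|0x30=0x7B0
Completed: cp=U+07B0 (starts at byte 9)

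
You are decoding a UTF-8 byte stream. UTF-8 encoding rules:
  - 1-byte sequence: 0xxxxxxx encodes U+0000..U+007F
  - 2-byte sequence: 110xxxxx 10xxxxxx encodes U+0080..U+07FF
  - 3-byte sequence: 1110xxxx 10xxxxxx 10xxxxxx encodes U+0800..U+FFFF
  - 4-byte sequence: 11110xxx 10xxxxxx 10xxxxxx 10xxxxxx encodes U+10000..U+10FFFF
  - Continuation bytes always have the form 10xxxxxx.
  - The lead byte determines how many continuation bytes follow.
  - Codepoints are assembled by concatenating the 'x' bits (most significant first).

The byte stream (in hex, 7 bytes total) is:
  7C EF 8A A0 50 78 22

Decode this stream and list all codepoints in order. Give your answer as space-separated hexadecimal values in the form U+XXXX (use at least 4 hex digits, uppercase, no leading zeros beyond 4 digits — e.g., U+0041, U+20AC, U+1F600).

Byte[0]=7C: 1-byte ASCII. cp=U+007C
Byte[1]=EF: 3-byte lead, need 2 cont bytes. acc=0xF
Byte[2]=8A: continuation. acc=(acc<<6)|0x0A=0x3CA
Byte[3]=A0: continuation. acc=(acc<<6)|0x20=0xF2A0
Completed: cp=U+F2A0 (starts at byte 1)
Byte[4]=50: 1-byte ASCII. cp=U+0050
Byte[5]=78: 1-byte ASCII. cp=U+0078
Byte[6]=22: 1-byte ASCII. cp=U+0022

Answer: U+007C U+F2A0 U+0050 U+0078 U+0022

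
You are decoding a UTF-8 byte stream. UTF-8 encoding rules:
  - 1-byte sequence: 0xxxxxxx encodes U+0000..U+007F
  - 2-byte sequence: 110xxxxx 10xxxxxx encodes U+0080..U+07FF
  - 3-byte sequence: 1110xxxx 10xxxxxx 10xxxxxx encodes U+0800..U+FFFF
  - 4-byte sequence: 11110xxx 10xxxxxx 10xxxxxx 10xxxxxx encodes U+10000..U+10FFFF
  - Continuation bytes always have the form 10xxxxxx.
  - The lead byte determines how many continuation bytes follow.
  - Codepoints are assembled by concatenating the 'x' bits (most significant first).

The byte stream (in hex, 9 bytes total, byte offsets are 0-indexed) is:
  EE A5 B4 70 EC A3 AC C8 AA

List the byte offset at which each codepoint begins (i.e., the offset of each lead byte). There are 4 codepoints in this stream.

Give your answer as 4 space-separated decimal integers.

Byte[0]=EE: 3-byte lead, need 2 cont bytes. acc=0xE
Byte[1]=A5: continuation. acc=(acc<<6)|0x25=0x3A5
Byte[2]=B4: continuation. acc=(acc<<6)|0x34=0xE974
Completed: cp=U+E974 (starts at byte 0)
Byte[3]=70: 1-byte ASCII. cp=U+0070
Byte[4]=EC: 3-byte lead, need 2 cont bytes. acc=0xC
Byte[5]=A3: continuation. acc=(acc<<6)|0x23=0x323
Byte[6]=AC: continuation. acc=(acc<<6)|0x2C=0xC8EC
Completed: cp=U+C8EC (starts at byte 4)
Byte[7]=C8: 2-byte lead, need 1 cont bytes. acc=0x8
Byte[8]=AA: continuation. acc=(acc<<6)|0x2A=0x22A
Completed: cp=U+022A (starts at byte 7)

Answer: 0 3 4 7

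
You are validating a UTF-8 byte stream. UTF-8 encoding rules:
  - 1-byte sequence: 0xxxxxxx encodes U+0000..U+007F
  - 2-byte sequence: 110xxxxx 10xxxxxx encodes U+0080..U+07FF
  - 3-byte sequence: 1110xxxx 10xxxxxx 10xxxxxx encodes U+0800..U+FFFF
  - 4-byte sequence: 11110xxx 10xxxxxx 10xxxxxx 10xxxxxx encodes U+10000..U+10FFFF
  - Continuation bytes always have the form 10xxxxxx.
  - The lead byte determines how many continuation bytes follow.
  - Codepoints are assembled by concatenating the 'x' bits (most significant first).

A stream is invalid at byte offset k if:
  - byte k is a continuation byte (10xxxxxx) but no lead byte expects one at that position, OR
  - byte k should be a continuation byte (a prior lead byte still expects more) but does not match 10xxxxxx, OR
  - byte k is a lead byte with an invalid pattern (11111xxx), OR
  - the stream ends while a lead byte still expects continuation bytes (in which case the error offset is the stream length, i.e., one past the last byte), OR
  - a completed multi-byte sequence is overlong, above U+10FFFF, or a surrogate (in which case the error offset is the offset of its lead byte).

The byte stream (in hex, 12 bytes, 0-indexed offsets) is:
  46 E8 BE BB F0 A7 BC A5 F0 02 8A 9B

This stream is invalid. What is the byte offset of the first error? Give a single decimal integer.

Byte[0]=46: 1-byte ASCII. cp=U+0046
Byte[1]=E8: 3-byte lead, need 2 cont bytes. acc=0x8
Byte[2]=BE: continuation. acc=(acc<<6)|0x3E=0x23E
Byte[3]=BB: continuation. acc=(acc<<6)|0x3B=0x8FBB
Completed: cp=U+8FBB (starts at byte 1)
Byte[4]=F0: 4-byte lead, need 3 cont bytes. acc=0x0
Byte[5]=A7: continuation. acc=(acc<<6)|0x27=0x27
Byte[6]=BC: continuation. acc=(acc<<6)|0x3C=0x9FC
Byte[7]=A5: continuation. acc=(acc<<6)|0x25=0x27F25
Completed: cp=U+27F25 (starts at byte 4)
Byte[8]=F0: 4-byte lead, need 3 cont bytes. acc=0x0
Byte[9]=02: expected 10xxxxxx continuation. INVALID

Answer: 9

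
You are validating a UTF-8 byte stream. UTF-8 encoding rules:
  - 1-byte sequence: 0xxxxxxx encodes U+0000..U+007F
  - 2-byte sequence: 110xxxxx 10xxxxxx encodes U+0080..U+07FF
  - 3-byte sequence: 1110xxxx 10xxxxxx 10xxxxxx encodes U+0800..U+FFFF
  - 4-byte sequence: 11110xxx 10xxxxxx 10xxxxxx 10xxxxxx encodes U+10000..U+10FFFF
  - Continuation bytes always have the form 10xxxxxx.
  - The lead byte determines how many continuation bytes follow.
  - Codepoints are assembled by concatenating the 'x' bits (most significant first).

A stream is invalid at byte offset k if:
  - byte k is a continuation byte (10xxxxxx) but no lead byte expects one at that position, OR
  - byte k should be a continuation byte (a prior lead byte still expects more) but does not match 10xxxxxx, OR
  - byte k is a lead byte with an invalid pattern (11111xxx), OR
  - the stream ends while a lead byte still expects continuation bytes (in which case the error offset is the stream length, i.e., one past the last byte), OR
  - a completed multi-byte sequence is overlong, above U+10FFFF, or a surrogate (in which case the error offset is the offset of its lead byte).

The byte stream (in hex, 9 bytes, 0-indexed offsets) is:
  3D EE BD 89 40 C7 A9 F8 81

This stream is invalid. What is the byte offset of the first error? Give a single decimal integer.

Answer: 7

Derivation:
Byte[0]=3D: 1-byte ASCII. cp=U+003D
Byte[1]=EE: 3-byte lead, need 2 cont bytes. acc=0xE
Byte[2]=BD: continuation. acc=(acc<<6)|0x3D=0x3BD
Byte[3]=89: continuation. acc=(acc<<6)|0x09=0xEF49
Completed: cp=U+EF49 (starts at byte 1)
Byte[4]=40: 1-byte ASCII. cp=U+0040
Byte[5]=C7: 2-byte lead, need 1 cont bytes. acc=0x7
Byte[6]=A9: continuation. acc=(acc<<6)|0x29=0x1E9
Completed: cp=U+01E9 (starts at byte 5)
Byte[7]=F8: INVALID lead byte (not 0xxx/110x/1110/11110)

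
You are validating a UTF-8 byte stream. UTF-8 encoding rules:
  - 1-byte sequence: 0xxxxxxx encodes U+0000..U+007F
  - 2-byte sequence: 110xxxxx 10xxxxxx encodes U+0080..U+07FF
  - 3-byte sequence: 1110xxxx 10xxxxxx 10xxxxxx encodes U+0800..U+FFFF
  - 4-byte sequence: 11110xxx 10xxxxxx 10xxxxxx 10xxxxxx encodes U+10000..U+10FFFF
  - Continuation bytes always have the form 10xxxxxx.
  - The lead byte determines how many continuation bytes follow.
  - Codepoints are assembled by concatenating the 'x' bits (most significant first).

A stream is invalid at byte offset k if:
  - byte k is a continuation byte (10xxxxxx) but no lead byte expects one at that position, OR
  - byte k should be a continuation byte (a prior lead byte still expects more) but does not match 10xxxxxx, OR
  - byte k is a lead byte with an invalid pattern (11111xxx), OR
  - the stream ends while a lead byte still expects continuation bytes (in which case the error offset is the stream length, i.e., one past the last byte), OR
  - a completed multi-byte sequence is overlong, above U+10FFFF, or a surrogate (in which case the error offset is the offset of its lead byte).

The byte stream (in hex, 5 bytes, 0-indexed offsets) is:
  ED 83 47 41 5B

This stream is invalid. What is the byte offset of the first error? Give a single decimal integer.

Answer: 2

Derivation:
Byte[0]=ED: 3-byte lead, need 2 cont bytes. acc=0xD
Byte[1]=83: continuation. acc=(acc<<6)|0x03=0x343
Byte[2]=47: expected 10xxxxxx continuation. INVALID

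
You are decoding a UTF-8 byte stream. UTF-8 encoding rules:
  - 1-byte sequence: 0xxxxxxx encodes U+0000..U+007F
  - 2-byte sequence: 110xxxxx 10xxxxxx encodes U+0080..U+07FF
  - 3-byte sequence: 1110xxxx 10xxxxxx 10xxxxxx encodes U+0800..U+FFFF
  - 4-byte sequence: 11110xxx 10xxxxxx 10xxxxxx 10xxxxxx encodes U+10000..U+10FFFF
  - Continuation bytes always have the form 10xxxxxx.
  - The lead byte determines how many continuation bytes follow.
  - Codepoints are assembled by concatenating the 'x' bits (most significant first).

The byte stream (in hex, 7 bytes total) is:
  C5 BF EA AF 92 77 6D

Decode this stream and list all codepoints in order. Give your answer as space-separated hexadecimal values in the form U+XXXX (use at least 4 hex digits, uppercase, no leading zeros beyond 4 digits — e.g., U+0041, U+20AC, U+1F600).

Answer: U+017F U+ABD2 U+0077 U+006D

Derivation:
Byte[0]=C5: 2-byte lead, need 1 cont bytes. acc=0x5
Byte[1]=BF: continuation. acc=(acc<<6)|0x3F=0x17F
Completed: cp=U+017F (starts at byte 0)
Byte[2]=EA: 3-byte lead, need 2 cont bytes. acc=0xA
Byte[3]=AF: continuation. acc=(acc<<6)|0x2F=0x2AF
Byte[4]=92: continuation. acc=(acc<<6)|0x12=0xABD2
Completed: cp=U+ABD2 (starts at byte 2)
Byte[5]=77: 1-byte ASCII. cp=U+0077
Byte[6]=6D: 1-byte ASCII. cp=U+006D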